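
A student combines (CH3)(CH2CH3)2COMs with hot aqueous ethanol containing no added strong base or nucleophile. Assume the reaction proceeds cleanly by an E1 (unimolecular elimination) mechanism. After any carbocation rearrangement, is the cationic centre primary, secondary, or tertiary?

Step 1: Ionisation: the C–O σ-bond cleaves heterolytically; both bonding electrons depart with MsO⁻, leaving a tertiary carbocation at the α-carbon.
No single 1,2-shift to an adjacent carbon would give a more-substituted cation, so no rearrangement occurs.

tertiary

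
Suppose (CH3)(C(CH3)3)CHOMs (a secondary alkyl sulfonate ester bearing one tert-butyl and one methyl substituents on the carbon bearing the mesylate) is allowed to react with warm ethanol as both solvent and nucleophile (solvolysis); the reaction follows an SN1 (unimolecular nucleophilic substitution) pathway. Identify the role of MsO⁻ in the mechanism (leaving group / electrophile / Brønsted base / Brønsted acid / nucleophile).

Step 1: Unassisted departure of MsO⁻ (taking the C–O bonding pair) generates a secondary carbocation.
MsO⁻ departs with both electrons of the breaking σ-bond — that is the definition of a leaving group.

leaving group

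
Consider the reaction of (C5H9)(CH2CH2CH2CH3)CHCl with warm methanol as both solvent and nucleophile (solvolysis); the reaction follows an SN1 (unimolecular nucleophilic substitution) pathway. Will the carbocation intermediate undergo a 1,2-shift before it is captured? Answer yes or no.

yes

The first-formed carbocation is secondary.
The adjacent cyclopentyl carbon already bears 2 other carbon substituents and has a hydrogen to migrate; after a 1,2-hydride shift from that carbon the positive charge sits on a tertiary centre.
Tertiary is more stable than secondary, so the shift occurs.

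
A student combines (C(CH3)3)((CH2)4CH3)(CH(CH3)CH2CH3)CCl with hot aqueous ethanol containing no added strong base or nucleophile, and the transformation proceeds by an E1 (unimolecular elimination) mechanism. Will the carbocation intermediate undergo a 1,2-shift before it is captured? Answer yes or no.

no

The first-formed carbocation is tertiary.
No single 1,2-shift to an adjacent carbon would produce a more-substituted cation than the one already present, so no rearrangement occurs.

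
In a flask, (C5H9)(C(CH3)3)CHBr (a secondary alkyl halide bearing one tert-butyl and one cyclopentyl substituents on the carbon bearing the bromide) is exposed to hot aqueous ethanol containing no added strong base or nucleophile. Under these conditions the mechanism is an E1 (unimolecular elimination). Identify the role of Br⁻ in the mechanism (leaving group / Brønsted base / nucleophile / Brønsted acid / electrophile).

Step 1: Ionisation: the C–Br σ-bond cleaves heterolytically; both bonding electrons depart with Br⁻, leaving a secondary carbocation at the α-carbon.
Br⁻ departs with both electrons of the breaking σ-bond — that is the definition of a leaving group.

leaving group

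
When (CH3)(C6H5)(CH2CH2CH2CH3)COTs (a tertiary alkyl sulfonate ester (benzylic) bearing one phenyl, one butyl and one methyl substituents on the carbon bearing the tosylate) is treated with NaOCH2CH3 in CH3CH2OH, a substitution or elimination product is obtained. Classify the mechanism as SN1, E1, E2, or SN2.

Conditions: a strong base with a tertiary substrate bearing a β-hydrogen.
These conditions are the textbook signature of the E2 pathway.
A strong (often hindered) base removes a β-H in concert with loss of the leaving group — bimolecular elimination.

E2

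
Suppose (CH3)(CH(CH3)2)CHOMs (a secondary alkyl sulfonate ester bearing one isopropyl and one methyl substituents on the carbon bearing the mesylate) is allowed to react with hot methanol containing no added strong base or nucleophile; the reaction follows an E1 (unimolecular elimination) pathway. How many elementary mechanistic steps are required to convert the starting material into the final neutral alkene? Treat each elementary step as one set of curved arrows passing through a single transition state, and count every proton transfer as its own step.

3

Step 1: The C–O bond breaks with both electrons going to the mesylate; MsO⁻ leaves and a secondary carbocation remains.
Step 2: A hydride (H with its bonding pair) migrates from the adjacent isopropyl carbon to the cationic centre — a 1,2-hydride shift — upgrading the secondary cation to a tertiary one.
Step 3: A weak base (a methanol molecule from the solvent) removes a proton from a carbon adjacent to the cationic centre; the electrons of that C–H bond become the new π(C=C) bond, giving the alkene.
Total: 3 elementary steps.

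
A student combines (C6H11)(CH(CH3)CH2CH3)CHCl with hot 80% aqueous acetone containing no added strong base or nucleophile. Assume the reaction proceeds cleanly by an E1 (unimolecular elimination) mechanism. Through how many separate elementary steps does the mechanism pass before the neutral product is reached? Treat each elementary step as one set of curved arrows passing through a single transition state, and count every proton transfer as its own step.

Step 1: Rate-determining heterolysis of the C–Cl bond gives Cl⁻ and a secondary carbocation.
Step 2: A 1,2-hydride shift from the adjacent cyclohexyl carbon moves the positive charge from the secondary centre to an adjacent carbon, generating a more stable tertiary carbocation.
Step 3: Loss of a β-proton to a water molecule of the solvent: the C–H bonding pair collapses toward the cationic carbon to form the C=C π bond, yielding the alkene.
Total: 3 elementary steps.

3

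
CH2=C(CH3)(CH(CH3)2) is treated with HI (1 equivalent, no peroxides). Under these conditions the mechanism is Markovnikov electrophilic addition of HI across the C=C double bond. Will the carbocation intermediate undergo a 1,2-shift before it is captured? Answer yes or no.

The first-formed carbocation is tertiary.
No single 1,2-shift to an adjacent carbon would produce a more-substituted cation than the one already present, so no rearrangement occurs.

no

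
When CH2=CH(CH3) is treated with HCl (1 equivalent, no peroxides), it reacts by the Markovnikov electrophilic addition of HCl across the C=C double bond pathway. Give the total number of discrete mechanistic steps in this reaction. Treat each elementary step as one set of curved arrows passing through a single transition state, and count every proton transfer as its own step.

2

Step 1: The π electrons of the C=C bond attack a proton of HCl; Markovnikov addition places the new C–H on the less-substituted alkene carbon, so the positive charge ends up on the more-substituted carbon — a secondary carbocation. The H–Cl bond breaks heterolytically, releasing Cl⁻.
(No 1,2-shift: no single shift to an adjacent carbon would give a more stable cation.)
Step 2: The Cl⁻ anion donates a lone pair to the carbocation, forming the new C–Cl σ-bond and giving the neutral alkyl halide.
Total: 2 elementary steps.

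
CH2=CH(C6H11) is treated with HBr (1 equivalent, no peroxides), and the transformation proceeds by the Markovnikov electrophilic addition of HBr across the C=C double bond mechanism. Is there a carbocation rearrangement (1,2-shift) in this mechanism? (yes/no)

The first-formed carbocation is secondary.
The adjacent cyclohexyl carbon already bears 2 other carbon substituents and has a hydrogen to migrate; after a 1,2-hydride shift from that carbon the positive charge sits on a tertiary centre.
Tertiary is more stable than secondary, so the shift occurs.

yes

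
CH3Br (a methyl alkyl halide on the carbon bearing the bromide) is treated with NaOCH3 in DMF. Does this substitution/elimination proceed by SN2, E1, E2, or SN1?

SN2

Conditions: a methyl substrate with a strong nucleophile in the polar aprotic solvent DMF.
These conditions are the textbook signature of the SN2 pathway.
An unhindered substrate with a strong nucleophile in a polar aprotic solvent favours one-step backside displacement.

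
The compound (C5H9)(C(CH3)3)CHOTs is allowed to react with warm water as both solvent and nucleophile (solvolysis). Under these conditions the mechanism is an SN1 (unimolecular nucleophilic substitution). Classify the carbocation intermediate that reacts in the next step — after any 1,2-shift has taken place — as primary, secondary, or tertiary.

tertiary

Step 1: Rate-determining heterolysis of the C–O bond gives TsO⁻ and a secondary carbocation.
Step 2: A hydride (H with its bonding pair) migrates from the adjacent cyclopentyl carbon to the cationic centre — a 1,2-hydride shift — upgrading the secondary cation to a tertiary one.
The cation rearranges from secondary to tertiary via a 1,2-hydride shift from the adjacent cyclopentyl carbon; the tertiary cation is what reacts next.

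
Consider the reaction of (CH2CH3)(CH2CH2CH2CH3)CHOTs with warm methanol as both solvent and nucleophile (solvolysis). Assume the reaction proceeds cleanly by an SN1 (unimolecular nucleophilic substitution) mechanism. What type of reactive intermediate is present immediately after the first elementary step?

Step 1: Rate-determining heterolysis of the C–O bond gives TsO⁻ and a secondary carbocation.
After step 1 the species present is a secondary carbocation.

secondary carbocation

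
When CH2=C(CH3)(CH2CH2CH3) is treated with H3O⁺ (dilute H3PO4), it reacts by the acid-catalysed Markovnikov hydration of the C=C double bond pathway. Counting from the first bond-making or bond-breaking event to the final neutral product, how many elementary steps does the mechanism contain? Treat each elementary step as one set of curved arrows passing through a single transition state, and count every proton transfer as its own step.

Step 1: The π electrons of the C=C bond attack a proton of H3O⁺; Markovnikov addition places the new C–H on the less-substituted alkene carbon, so the positive charge ends up on the more-substituted carbon — a tertiary carbocation. H2O is released.
(No 1,2-shift: no single shift to an adjacent carbon would give a more stable cation.)
Step 2: Nucleophilic capture of the cation by H2O produces the protonated alcohol (an oxonium ion).
Step 3: H2O removes a proton from the oxonium oxygen, regenerating H3O⁺ and giving the neutral alcohol.
Total: 3 elementary steps.

3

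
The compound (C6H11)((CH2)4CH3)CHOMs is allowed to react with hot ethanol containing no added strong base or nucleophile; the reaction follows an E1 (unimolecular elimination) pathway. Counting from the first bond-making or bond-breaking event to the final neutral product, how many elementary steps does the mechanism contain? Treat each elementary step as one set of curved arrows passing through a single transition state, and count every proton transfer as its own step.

Step 1: Ionisation: the C–O σ-bond cleaves heterolytically; both bonding electrons depart with MsO⁻, leaving a secondary carbocation at the α-carbon.
Step 2: A hydride (H with its bonding pair) migrates from the adjacent cyclohexyl carbon to the cationic centre — a 1,2-hydride shift — upgrading the secondary cation to a tertiary one.
Step 3: A weak base (an ethanol molecule from the solvent) removes a proton from a carbon adjacent to the cationic centre; the electrons of that C–H bond become the new π(C=C) bond, giving the alkene.
Total: 3 elementary steps.

3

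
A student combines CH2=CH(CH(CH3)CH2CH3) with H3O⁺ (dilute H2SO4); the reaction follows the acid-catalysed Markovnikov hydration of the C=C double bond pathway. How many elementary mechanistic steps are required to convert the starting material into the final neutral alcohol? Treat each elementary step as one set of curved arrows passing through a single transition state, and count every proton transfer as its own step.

Step 1: Electrophilic addition begins with the π(C=C) electrons forming a bond to the proton of H3O⁺. Following Markovnikov's rule, the resulting cation is secondary. H2O is released.
Step 2: Carbocation rearrangement: a 1,2-hydride shift from the adjacent sec-butyl carbon converts the initially-formed secondary cation into the more stable tertiary cation.
Step 3: Water acts as the nucleophile: an oxygen lone pair bonds to the cationic carbon, giving an oxonium-ion intermediate.
Step 4: Proton transfer from the O–H of the oxonium ion to H2O completes the catalytic cycle and yields the alcohol.
Total: 4 elementary steps.

4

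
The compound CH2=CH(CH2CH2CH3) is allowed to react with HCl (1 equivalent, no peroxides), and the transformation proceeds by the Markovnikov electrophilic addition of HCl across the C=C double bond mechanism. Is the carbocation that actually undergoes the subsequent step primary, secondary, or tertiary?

Step 1: The π electrons of the C=C bond attack a proton of HCl; Markovnikov addition places the new C–H on the less-substituted alkene carbon, so the positive charge ends up on the more-substituted carbon — a secondary carbocation. The H–Cl bond breaks heterolytically, releasing Cl⁻.
No single 1,2-shift to an adjacent carbon would give a more-substituted cation, so no rearrangement occurs.

secondary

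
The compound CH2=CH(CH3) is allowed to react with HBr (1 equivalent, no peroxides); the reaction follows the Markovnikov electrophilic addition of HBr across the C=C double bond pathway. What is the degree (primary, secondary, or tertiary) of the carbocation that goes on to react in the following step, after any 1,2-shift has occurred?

Step 1: Protonation of the alkene by HBr: the π bond acts as the nucleophile and picks up H⁺, giving the more stable (Markovnikov) secondary carbocation. The H–Br bond breaks heterolytically, releasing Br⁻.
No single 1,2-shift to an adjacent carbon would give a more-substituted cation, so no rearrangement occurs.

secondary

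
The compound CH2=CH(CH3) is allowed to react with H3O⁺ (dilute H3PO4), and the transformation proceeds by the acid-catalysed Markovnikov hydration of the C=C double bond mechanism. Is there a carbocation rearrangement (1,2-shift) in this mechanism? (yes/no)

no

The first-formed carbocation is secondary.
No single 1,2-shift to an adjacent carbon would produce a more-substituted cation than the one already present, so no rearrangement occurs.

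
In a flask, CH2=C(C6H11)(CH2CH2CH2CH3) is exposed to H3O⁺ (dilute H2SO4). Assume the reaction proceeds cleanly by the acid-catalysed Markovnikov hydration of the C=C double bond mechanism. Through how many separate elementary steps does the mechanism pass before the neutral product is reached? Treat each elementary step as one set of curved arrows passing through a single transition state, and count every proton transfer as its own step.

Step 1: Protonation of the alkene by H3O⁺: the π bond acts as the nucleophile and picks up H⁺, giving the more stable (Markovnikov) tertiary carbocation. H2O is released.
(No 1,2-shift: no single shift to an adjacent carbon would give a more stable cation.)
Step 2: Water acts as the nucleophile: an oxygen lone pair bonds to the cationic carbon, giving an oxonium-ion intermediate.
Step 3: H2O removes a proton from the oxonium oxygen, regenerating H3O⁺ and giving the neutral alcohol.
Total: 3 elementary steps.

3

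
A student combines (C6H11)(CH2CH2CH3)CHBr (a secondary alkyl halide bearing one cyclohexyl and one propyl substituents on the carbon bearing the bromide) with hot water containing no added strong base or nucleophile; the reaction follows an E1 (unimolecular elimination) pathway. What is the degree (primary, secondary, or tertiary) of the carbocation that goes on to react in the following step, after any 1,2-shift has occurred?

tertiary

Step 1: Unassisted departure of Br⁻ (taking the C–Br bonding pair) generates a secondary carbocation.
Step 2: A 1,2-hydride shift from the adjacent cyclohexyl carbon moves the positive charge from the secondary centre to an adjacent carbon, generating a more stable tertiary carbocation.
The cation rearranges from secondary to tertiary via a 1,2-hydride shift from the adjacent cyclohexyl carbon; the tertiary cation is what reacts next.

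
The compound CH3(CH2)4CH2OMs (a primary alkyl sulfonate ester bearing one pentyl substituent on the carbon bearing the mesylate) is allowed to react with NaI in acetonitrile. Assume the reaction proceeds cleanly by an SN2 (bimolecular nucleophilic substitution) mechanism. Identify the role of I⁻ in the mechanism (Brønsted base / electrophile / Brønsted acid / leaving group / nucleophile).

Step 1: Backside attack by I⁻ on the carbon bearing the mesylate: the new C–I bond forms as the C–O bond breaks, with Walden inversion at carbon.
I⁻ donates an electron pair to form a new σ-bond to carbon — it is the nucleophile.

nucleophile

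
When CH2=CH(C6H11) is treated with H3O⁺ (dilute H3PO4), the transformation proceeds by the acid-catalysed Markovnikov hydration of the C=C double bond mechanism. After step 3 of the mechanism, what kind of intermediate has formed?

Step 1: Protonation of the alkene by H3O⁺: the π bond acts as the nucleophile and picks up H⁺, giving the more stable (Markovnikov) secondary carbocation. H2O is released.
Step 2: A hydride (H with its bonding pair) migrates from the adjacent cyclohexyl carbon to the cationic centre — a 1,2-hydride shift — upgrading the secondary cation to a tertiary one.
Step 3: Water acts as the nucleophile: an oxygen lone pair bonds to the cationic carbon, giving an oxonium-ion intermediate.
After step 3 the species present is an oxonium ion.

oxonium ion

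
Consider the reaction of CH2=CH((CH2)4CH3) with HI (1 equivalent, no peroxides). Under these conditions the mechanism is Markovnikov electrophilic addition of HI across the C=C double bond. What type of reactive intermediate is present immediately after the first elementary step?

secondary carbocation

Step 1: Protonation of the alkene by HI: the π bond acts as the nucleophile and picks up H⁺, giving the more stable (Markovnikov) secondary carbocation. The H–I bond breaks heterolytically, releasing I⁻.
After step 1 the species present is a secondary carbocation.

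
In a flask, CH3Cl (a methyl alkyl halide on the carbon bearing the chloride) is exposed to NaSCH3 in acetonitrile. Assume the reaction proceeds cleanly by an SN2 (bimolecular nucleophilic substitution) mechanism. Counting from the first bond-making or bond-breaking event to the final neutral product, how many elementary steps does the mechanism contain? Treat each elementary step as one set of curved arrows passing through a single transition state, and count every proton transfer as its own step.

Step 1: CH3S⁻ attacks the back face of the α-carbon while Cl⁻ departs with the C–Cl bonding pair — a single concerted displacement through a pentacoordinate transition state.
Total: 1 elementary step.

1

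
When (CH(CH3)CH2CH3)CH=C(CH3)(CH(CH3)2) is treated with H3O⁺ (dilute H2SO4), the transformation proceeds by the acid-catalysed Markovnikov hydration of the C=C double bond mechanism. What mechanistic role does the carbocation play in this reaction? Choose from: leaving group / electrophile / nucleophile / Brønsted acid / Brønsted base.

electrophile

Step 2: Water acts as the nucleophile: an oxygen lone pair bonds to the cationic carbon, giving an oxonium-ion intermediate.
The carbocation accepts an electron pair into an empty or π* orbital — it is the electrophile.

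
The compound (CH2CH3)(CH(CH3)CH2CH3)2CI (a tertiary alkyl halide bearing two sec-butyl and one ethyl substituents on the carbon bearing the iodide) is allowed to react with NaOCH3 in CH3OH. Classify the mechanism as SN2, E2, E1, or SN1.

E2

Conditions: a strong base with a tertiary substrate bearing a β-hydrogen.
These conditions are the textbook signature of the E2 pathway.
A strong (often hindered) base removes a β-H in concert with loss of the leaving group — bimolecular elimination.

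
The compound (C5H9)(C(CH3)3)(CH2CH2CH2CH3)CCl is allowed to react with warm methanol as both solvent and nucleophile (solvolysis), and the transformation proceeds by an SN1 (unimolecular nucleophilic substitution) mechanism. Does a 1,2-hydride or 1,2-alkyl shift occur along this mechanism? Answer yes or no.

no

The first-formed carbocation is tertiary.
No single 1,2-shift to an adjacent carbon would produce a more-substituted cation than the one already present, so no rearrangement occurs.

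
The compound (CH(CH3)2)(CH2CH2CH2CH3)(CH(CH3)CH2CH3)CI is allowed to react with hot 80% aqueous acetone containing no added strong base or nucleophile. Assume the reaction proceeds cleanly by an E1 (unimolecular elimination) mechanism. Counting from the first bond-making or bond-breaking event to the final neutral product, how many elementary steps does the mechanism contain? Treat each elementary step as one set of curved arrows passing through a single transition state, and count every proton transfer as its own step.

Step 1: Ionisation: the C–I σ-bond cleaves heterolytically; both bonding electrons depart with I⁻, leaving a tertiary carbocation at the α-carbon.
(No 1,2-shift: no single shift to an adjacent carbon would give a more stable cation.)
Step 2: A weak base (a water molecule from the solvent) removes a proton from a carbon adjacent to the cationic centre; the electrons of that C–H bond become the new π(C=C) bond, giving the alkene.
Total: 2 elementary steps.

2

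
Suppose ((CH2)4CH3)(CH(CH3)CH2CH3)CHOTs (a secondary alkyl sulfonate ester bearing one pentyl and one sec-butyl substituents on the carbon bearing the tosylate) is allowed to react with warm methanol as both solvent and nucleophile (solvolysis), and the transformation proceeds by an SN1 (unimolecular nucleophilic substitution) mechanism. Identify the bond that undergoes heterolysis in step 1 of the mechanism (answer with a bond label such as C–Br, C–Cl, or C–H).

Step 1: Unassisted departure of TsO⁻ (taking the C–O bonding pair) generates a secondary carbocation.
The bond broken in this step is the C–O bond.

C–O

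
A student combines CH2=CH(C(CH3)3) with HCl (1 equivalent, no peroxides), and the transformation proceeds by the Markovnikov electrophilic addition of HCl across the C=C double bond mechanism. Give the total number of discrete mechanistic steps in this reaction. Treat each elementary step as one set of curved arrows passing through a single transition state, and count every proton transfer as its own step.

Step 1: Electrophilic addition begins with the π(C=C) electrons forming a bond to the proton of HCl. Following Markovnikov's rule, the resulting cation is secondary. The H–Cl bond breaks heterolytically, releasing Cl⁻.
Step 2: A 1,2-methyl shift from the adjacent tert-butyl carbon moves the positive charge from the secondary centre to an adjacent carbon, generating a more stable tertiary carbocation.
Step 3: Cl⁻ captures the cation: a lone pair on Cl⁻ fills the empty p orbital, producing the alkyl halide product.
Total: 3 elementary steps.

3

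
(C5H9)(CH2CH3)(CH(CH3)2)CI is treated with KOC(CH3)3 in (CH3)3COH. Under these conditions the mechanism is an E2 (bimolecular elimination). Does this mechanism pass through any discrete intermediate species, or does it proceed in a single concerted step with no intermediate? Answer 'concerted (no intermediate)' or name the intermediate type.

Concerted anti-periplanar elimination: (CH3)3CO⁻ abstracts a β-H while I⁻ leaves, and the C–H electrons become the new C=C π bond — all in a single transition state.
All bond changes occur in one transition state; no discrete intermediate is formed.

concerted (no intermediate)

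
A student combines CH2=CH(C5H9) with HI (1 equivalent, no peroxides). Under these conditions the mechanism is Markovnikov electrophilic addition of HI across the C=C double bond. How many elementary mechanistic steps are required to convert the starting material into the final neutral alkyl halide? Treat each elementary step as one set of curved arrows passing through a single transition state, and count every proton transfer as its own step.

3

Step 1: Protonation of the alkene by HI: the π bond acts as the nucleophile and picks up H⁺, giving the more stable (Markovnikov) secondary carbocation. The H–I bond breaks heterolytically, releasing I⁻.
Step 2: A hydride (H with its bonding pair) migrates from the adjacent cyclopentyl carbon to the cationic centre — a 1,2-hydride shift — upgrading the secondary cation to a tertiary one.
Step 3: Nucleophilic attack by I⁻ on the carbocation completes the addition, giving R–I.
Total: 3 elementary steps.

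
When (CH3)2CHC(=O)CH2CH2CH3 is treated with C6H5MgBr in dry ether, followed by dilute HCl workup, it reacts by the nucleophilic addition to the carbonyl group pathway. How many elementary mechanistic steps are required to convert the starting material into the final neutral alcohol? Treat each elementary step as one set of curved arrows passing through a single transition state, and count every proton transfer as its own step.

Step 1: A lone pair / filled orbital on the carbanion-like carbon of C6H5MgBr attacks the electrophilic carbonyl carbon; the π(C=O) electrons shift onto oxygen, producing a tetrahedral alkoxide intermediate.
Step 2: On dilute HCl workup the alkoxide oxygen is protonated, giving an alcohol.
Total: 2 elementary steps.

2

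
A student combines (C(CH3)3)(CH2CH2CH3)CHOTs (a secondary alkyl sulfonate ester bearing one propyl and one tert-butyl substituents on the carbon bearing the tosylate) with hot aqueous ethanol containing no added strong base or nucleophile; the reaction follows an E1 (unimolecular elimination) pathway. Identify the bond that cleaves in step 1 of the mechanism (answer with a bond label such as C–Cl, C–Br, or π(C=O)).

C–O

Step 1: Rate-determining heterolysis of the C–O bond gives TsO⁻ and a secondary carbocation.
The bond broken in this step is the C–O bond.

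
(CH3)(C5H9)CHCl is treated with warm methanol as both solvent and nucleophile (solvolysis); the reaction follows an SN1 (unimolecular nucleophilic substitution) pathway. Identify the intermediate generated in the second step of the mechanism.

tertiary carbocation

Step 1: Ionisation: the C–Cl σ-bond cleaves heterolytically; both bonding electrons depart with Cl⁻, leaving a secondary carbocation at the α-carbon.
Step 2: A 1,2-hydride shift from the adjacent cyclopentyl carbon moves the positive charge from the secondary centre to an adjacent carbon, generating a more stable tertiary carbocation.
After step 2 the species present is a tertiary carbocation.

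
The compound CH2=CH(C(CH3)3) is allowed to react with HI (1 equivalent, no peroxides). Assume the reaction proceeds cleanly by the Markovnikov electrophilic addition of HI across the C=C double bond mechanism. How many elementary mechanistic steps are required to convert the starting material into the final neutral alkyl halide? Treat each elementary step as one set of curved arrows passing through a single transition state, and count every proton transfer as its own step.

Step 1: The π electrons of the C=C bond attack a proton of HI; Markovnikov addition places the new C–H on the less-substituted alkene carbon, so the positive charge ends up on the more-substituted carbon — a secondary carbocation. The H–I bond breaks heterolytically, releasing I⁻.
Step 2: A 1,2-methyl shift from the adjacent tert-butyl carbon moves the positive charge from the secondary centre to an adjacent carbon, generating a more stable tertiary carbocation.
Step 3: I⁻ captures the cation: a lone pair on I⁻ fills the empty p orbital, producing the alkyl halide product.
Total: 3 elementary steps.

3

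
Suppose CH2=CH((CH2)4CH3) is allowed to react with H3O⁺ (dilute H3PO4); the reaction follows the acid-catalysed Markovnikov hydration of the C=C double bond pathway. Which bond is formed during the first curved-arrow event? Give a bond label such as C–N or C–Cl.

C–H

Step 1: The π electrons of the C=C bond attack a proton of H3O⁺; Markovnikov addition places the new C–H on the less-substituted alkene carbon, so the positive charge ends up on the more-substituted carbon — a secondary carbocation. H2O is released.
The bond formed in this step is the C–H bond.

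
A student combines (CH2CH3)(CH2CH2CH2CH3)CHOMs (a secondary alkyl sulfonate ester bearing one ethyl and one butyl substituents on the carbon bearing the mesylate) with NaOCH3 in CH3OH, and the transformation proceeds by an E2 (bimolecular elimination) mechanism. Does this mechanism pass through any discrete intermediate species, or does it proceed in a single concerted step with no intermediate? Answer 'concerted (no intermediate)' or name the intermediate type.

In one step, CH3O⁻ pulls off a β-proton, the C–O bond cleaves, and a C=C double bond forms between the α- and β-carbons (E2, anti elimination).
All bond changes occur in one transition state; no discrete intermediate is formed.

concerted (no intermediate)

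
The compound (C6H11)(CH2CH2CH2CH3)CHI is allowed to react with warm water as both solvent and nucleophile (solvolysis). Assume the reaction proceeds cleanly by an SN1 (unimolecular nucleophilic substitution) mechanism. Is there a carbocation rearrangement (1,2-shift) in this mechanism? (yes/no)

yes

The first-formed carbocation is secondary.
The adjacent cyclohexyl carbon already bears 2 other carbon substituents and has a hydrogen to migrate; after a 1,2-hydride shift from that carbon the positive charge sits on a tertiary centre.
Tertiary is more stable than secondary, so the shift occurs.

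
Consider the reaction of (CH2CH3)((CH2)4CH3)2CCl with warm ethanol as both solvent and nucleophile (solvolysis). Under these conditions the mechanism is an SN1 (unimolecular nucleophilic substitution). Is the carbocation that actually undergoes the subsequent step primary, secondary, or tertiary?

Step 1: The C–Cl bond breaks with both electrons going to the chloride; Cl⁻ leaves and a tertiary carbocation remains.
No single 1,2-shift to an adjacent carbon would give a more-substituted cation, so no rearrangement occurs.

tertiary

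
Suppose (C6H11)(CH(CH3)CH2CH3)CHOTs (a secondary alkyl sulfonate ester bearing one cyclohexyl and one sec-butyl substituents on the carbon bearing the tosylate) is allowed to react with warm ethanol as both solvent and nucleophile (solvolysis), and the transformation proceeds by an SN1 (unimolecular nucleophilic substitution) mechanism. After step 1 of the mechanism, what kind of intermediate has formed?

secondary carbocation

Step 1: The C–O bond breaks with both electrons going to the tosylate; TsO⁻ leaves and a secondary carbocation remains.
After step 1 the species present is a secondary carbocation.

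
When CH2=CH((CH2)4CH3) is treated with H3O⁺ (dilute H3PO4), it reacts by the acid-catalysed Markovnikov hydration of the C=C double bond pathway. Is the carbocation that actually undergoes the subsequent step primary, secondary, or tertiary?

secondary

Step 1: Protonation of the alkene by H3O⁺: the π bond acts as the nucleophile and picks up H⁺, giving the more stable (Markovnikov) secondary carbocation. H2O is released.
No single 1,2-shift to an adjacent carbon would give a more-substituted cation, so no rearrangement occurs.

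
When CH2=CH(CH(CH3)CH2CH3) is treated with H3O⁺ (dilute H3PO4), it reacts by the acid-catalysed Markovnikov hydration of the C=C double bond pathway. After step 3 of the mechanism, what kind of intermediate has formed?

oxonium ion

Step 1: Electrophilic addition begins with the π(C=C) electrons forming a bond to the proton of H3O⁺. Following Markovnikov's rule, the resulting cation is secondary. H2O is released.
Step 2: A 1,2-hydride shift from the adjacent sec-butyl carbon moves the positive charge from the secondary centre to an adjacent carbon, generating a more stable tertiary carbocation.
Step 3: Water acts as the nucleophile: an oxygen lone pair bonds to the cationic carbon, giving an oxonium-ion intermediate.
After step 3 the species present is an oxonium ion.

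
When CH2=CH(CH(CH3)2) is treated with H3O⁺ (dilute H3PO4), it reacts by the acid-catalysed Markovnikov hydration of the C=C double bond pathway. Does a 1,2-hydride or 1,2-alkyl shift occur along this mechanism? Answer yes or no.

yes

The first-formed carbocation is secondary.
The adjacent isopropyl carbon already bears 2 other carbon substituents and has a hydrogen to migrate; after a 1,2-hydride shift from that carbon the positive charge sits on a tertiary centre.
Tertiary is more stable than secondary, so the shift occurs.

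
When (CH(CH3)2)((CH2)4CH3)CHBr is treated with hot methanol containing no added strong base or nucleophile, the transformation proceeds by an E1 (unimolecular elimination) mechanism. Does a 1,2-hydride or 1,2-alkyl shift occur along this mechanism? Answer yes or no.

yes

The first-formed carbocation is secondary.
The adjacent isopropyl carbon already bears 2 other carbon substituents and has a hydrogen to migrate; after a 1,2-hydride shift from that carbon the positive charge sits on a tertiary centre.
Tertiary is more stable than secondary, so the shift occurs.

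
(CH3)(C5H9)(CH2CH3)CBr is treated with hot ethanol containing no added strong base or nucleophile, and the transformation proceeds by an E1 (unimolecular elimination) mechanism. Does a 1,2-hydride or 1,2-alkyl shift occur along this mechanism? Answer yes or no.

The first-formed carbocation is tertiary.
No single 1,2-shift to an adjacent carbon would produce a more-substituted cation than the one already present, so no rearrangement occurs.

no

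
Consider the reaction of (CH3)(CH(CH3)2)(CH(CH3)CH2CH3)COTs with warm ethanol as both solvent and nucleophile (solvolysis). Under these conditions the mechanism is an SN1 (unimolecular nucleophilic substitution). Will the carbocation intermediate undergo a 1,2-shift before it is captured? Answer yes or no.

no

The first-formed carbocation is tertiary.
No single 1,2-shift to an adjacent carbon would produce a more-substituted cation than the one already present, so no rearrangement occurs.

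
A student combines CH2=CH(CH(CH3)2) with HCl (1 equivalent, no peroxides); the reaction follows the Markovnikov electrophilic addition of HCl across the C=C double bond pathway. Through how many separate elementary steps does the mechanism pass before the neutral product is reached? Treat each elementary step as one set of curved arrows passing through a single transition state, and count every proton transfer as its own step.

Step 1: Protonation of the alkene by HCl: the π bond acts as the nucleophile and picks up H⁺, giving the more stable (Markovnikov) secondary carbocation. The H–Cl bond breaks heterolytically, releasing Cl⁻.
Step 2: A 1,2-hydride shift from the adjacent isopropyl carbon moves the positive charge from the secondary centre to an adjacent carbon, generating a more stable tertiary carbocation.
Step 3: Nucleophilic attack by Cl⁻ on the carbocation completes the addition, giving R–Cl.
Total: 3 elementary steps.

3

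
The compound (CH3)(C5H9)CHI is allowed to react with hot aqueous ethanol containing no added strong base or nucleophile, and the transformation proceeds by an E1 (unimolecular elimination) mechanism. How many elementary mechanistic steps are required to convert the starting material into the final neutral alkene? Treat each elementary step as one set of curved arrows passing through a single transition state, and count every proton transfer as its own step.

Step 1: The C–I bond breaks with both electrons going to the iodide; I⁻ leaves and a secondary carbocation remains.
Step 2: Carbocation rearrangement: a 1,2-hydride shift from the adjacent cyclopentyl carbon converts the initially-formed secondary cation into the more stable tertiary cation.
Step 3: A water (or ethanol) molecule (solvent) deprotonates a β-carbon; as the C–H bond breaks, those electrons form the new alkene π bond.
Total: 3 elementary steps.

3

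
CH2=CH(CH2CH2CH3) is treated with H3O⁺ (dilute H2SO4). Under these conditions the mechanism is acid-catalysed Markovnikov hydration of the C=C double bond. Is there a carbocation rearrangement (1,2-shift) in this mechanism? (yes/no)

The first-formed carbocation is secondary.
No single 1,2-shift to an adjacent carbon would produce a more-substituted cation than the one already present, so no rearrangement occurs.

no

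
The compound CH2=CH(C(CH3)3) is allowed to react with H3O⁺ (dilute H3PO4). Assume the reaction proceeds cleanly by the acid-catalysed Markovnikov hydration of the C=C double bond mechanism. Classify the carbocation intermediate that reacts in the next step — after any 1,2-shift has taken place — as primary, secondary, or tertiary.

tertiary

Step 1: Electrophilic addition begins with the π(C=C) electrons forming a bond to the proton of H3O⁺. Following Markovnikov's rule, the resulting cation is secondary. H2O is released.
Step 2: A 1,2-methyl shift from the adjacent tert-butyl carbon moves the positive charge from the secondary centre to an adjacent carbon, generating a more stable tertiary carbocation.
The cation rearranges from secondary to tertiary via a 1,2-methyl shift from the adjacent tert-butyl carbon; the tertiary cation is what reacts next.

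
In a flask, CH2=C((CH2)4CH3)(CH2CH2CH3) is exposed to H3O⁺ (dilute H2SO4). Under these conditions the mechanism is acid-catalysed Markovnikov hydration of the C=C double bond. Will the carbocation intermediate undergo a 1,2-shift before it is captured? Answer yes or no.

no

The first-formed carbocation is tertiary.
No single 1,2-shift to an adjacent carbon would produce a more-substituted cation than the one already present, so no rearrangement occurs.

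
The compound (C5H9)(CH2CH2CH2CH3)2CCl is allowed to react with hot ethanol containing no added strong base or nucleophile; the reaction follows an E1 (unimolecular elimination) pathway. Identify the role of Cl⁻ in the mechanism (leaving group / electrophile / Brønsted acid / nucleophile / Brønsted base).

leaving group

Step 1: Rate-determining heterolysis of the C–Cl bond gives Cl⁻ and a tertiary carbocation.
Cl⁻ departs with both electrons of the breaking σ-bond — that is the definition of a leaving group.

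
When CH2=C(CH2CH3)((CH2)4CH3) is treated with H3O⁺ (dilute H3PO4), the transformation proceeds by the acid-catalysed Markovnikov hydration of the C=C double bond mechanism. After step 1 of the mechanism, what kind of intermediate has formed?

Step 1: Electrophilic addition begins with the π(C=C) electrons forming a bond to the proton of H3O⁺. Following Markovnikov's rule, the resulting cation is tertiary. H2O is released.
After step 1 the species present is a tertiary carbocation.

tertiary carbocation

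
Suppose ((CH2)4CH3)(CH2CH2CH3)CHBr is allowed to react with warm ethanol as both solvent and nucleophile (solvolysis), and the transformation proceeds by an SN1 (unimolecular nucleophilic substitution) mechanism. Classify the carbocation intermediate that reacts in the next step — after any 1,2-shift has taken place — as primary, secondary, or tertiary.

Step 1: Unassisted departure of Br⁻ (taking the C–Br bonding pair) generates a secondary carbocation.
No single 1,2-shift to an adjacent carbon would give a more-substituted cation, so no rearrangement occurs.

secondary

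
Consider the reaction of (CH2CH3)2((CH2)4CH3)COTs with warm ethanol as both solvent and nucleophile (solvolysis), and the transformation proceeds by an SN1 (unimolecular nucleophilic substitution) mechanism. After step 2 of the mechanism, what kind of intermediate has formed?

Step 1: Ionisation: the C–O σ-bond cleaves heterolytically; both bonding electrons depart with TsO⁻, leaving a tertiary carbocation at the α-carbon.
Step 2: Nucleophilic capture: the oxygen of CH3CH2OH bonds to the cationic carbon, producing an oxonium-ion intermediate.
After step 2 the species present is an oxonium ion.

oxonium ion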